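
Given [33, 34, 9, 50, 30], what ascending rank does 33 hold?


Sort ascending: [9, 30, 33, 34, 50]
Find 33 in the sorted list.
33 is at position 3 (1-indexed).
Final answer: 3


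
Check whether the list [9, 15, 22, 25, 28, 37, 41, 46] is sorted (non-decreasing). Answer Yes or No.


Check consecutive pairs:
  9 <= 15? True
  15 <= 22? True
  22 <= 25? True
  25 <= 28? True
  28 <= 37? True
  37 <= 41? True
  41 <= 46? True
Every consecutive pair is in order, so the list is non-decreasing.
Final answer: Yes


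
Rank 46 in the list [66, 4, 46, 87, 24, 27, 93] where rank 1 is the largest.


Sort descending: [93, 87, 66, 46, 27, 24, 4]
Find 46 in the sorted list.
46 is at position 4.
Final answer: 4


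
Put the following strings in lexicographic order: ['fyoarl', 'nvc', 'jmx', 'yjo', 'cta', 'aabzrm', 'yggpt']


Compare strings character by character (the first differing letter decides):
  'aabzrm' < 'cta' since 'a' < 'c' at position 1
  'cta' < 'fyoarl' since 'c' < 'f' at position 1
  'fyoarl' < 'jmx' since 'f' < 'j' at position 1
  'jmx' < 'nvc' since 'j' < 'n' at position 1
  'nvc' < 'yggpt' since 'n' < 'y' at position 1
  'yggpt' < 'yjo' since 'g' < 'j' at position 2
Chaining these comparisons gives the alphabetical order.
Final answer: ['aabzrm', 'cta', 'fyoarl', 'jmx', 'nvc', 'yggpt', 'yjo']


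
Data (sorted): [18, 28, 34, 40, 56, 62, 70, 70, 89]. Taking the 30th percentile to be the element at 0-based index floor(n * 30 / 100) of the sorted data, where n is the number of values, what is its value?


The dataset has n = 9 elements.
Index = floor(9 * 30 / 100) = floor(270 / 100) = floor(2.7) = 2
Counting from index 0 in the sorted data, the element at index 2 is 34.
Final answer: 34


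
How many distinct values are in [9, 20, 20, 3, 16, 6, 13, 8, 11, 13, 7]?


List all unique values:
Distinct values: [3, 6, 7, 8, 9, 11, 13, 16, 20]
Count = 9
Final answer: 9


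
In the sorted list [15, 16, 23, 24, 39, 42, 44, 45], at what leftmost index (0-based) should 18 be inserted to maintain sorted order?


List is sorted: [15, 16, 23, 24, 39, 42, 44, 45]
We need the leftmost position where 18 can be inserted, i.e. the first index whose element is >= 18 (or the end of the list if none is).
Binary search with low=0, high=8 (0-based indices):
  low=0, high=8, mid=4: a[4]=39 >= 18, so high = 4
  low=0, high=4, mid=2: a[2]=23 >= 18, so high = 2
  low=0, high=2, mid=1: a[1]=16 < 18, so low = 2
Now low = high = 2, so the insertion index is 2.
Final answer: 2


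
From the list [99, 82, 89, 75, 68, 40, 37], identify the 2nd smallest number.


Sort ascending: [37, 40, 68, 75, 82, 89, 99]
The 2nd element (1-indexed) is at index 1.
Value = 40
Final answer: 40


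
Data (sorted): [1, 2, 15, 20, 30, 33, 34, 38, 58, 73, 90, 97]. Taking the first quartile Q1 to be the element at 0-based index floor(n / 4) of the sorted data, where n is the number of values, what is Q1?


The list has n = 12 elements.
Q1 index = floor(12 / 4) = floor(3) = 3
Counting from index 0 in the sorted data, the element at index 3 is 20.
Final answer: 20


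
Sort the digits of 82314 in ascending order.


The number 82314 has digits: 8, 2, 3, 1, 4
Sorted: 1, 2, 3, 4, 8
Joining the sorted digits gives the result.
Final answer: 12348


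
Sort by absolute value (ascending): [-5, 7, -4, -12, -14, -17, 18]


Compute absolute values:
  |-5| = 5
  |7| = 7
  |-4| = 4
  |-12| = 12
  |-14| = 14
  |-17| = 17
  |18| = 18
Absolute values in increasing order: 4 < 5 < 7 < 12 < 14 < 17 < 18
Listing the original numbers in that order gives the answer.
Final answer: [-4, -5, 7, -12, -14, -17, 18]


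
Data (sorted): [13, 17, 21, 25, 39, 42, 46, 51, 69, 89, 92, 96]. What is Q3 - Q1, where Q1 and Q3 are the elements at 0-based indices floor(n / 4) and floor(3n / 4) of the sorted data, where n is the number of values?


The data has n = 12 elements.
Q1 index = floor(12 / 4) = floor(3) = 3; Q3 index = floor(3 * 12 / 4) = floor(9) = 9
Q1 = element at index 3 = 25
Q3 = element at index 9 = 89
IQR = 89 - 25 = 64
Final answer: 64


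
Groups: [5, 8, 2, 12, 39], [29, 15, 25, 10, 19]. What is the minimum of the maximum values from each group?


Find max of each group:
  Group 1: [5, 8, 2, 12, 39] -> max = 39
  Group 2: [29, 15, 25, 10, 19] -> max = 29
Maxes: [39, 29]
Minimum of maxes = 29
Final answer: 29


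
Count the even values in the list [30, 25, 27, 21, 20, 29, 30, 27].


Check each element:
  30 is even
  25 is odd
  27 is odd
  21 is odd
  20 is even
  29 is odd
  30 is even
  27 is odd
Evens: [30, 20, 30]
Count of evens = 3
Final answer: 3


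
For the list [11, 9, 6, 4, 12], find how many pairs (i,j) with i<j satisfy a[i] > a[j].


For each element, count the later elements that are smaller than it:
  11 (index 0): smaller elements after it = [9, 6, 4] -> 3
  9 (index 1): smaller elements after it = [6, 4] -> 2
  6 (index 2): smaller elements after it = [4] -> 1
  4 (index 3): smaller elements after it = [] -> 0
Total inversions = 3 + 2 + 1 + 0 = 6
Final answer: 6


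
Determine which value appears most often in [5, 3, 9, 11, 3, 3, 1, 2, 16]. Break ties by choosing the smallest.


Count the frequency of each value:
  1 appears 1 time(s)
  2 appears 1 time(s)
  3 appears 3 time(s)
  5 appears 1 time(s)
  9 appears 1 time(s)
  11 appears 1 time(s)
  16 appears 1 time(s)
Maximum frequency is 3.
Only 3 reaches that frequency, so it is the mode.
Final answer: 3


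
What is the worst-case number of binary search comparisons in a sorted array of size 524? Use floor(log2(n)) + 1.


Binary search halves the search space each step.
Maximum comparisons = floor(log2(524)) + 1
log2(524) = 9.0334
floor(log2(524)) = 9, so 9 + 1 = 10
Final answer: 10


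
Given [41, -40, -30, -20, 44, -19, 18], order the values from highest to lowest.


Original list: [41, -40, -30, -20, 44, -19, 18]
Repeatedly take the largest remaining element:
  Remaining [41, -40, -30, -20, 44, -19, 18] -> largest is 44
  Remaining [41, -40, -30, -20, -19, 18] -> largest is 41
  Remaining [-40, -30, -20, -19, 18] -> largest is 18
  Remaining [-40, -30, -20, -19] -> largest is -19
  Remaining [-40, -30, -20] -> largest is -20
  Remaining [-40, -30] -> largest is -30
  Remaining [-40] -> largest is -40
Collecting the picks in order gives the descending list.
Final answer: [44, 41, 18, -19, -20, -30, -40]


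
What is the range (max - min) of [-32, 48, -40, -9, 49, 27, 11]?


Maximum value: 49
Minimum value: -40
Range = 49 - (-40) = 89
Final answer: 89


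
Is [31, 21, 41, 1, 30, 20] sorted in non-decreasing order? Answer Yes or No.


Check consecutive pairs:
  31 <= 21? False
  21 <= 41? True
  41 <= 1? False
  1 <= 30? True
  30 <= 20? False
3 consecutive pair(s) are out of order, so the list is not sorted.
Final answer: No


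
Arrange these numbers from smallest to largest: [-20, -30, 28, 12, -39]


Original list: [-20, -30, 28, 12, -39]
Repeatedly take the smallest remaining element:
  Remaining [-20, -30, 28, 12, -39] -> smallest is -39
  Remaining [-20, -30, 28, 12] -> smallest is -30
  Remaining [-20, 28, 12] -> smallest is -20
  Remaining [28, 12] -> smallest is 12
  Remaining [28] -> smallest is 28
Collecting the picks in order gives the sorted list.
Final answer: [-39, -30, -20, 12, 28]


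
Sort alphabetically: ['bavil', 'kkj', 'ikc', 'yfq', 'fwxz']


Compare strings character by character (the first differing letter decides):
  'bavil' < 'fwxz' since 'b' < 'f' at position 1
  'fwxz' < 'ikc' since 'f' < 'i' at position 1
  'ikc' < 'kkj' since 'i' < 'k' at position 1
  'kkj' < 'yfq' since 'k' < 'y' at position 1
Chaining these comparisons gives the alphabetical order.
Final answer: ['bavil', 'fwxz', 'ikc', 'kkj', 'yfq']


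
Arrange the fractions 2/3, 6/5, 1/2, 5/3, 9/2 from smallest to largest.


Convert to decimal for comparison:
  2/3 = 0.6667
  6/5 = 1.2
  1/2 = 0.5
  5/3 = 1.6667
  9/2 = 4.5
Decimals in increasing order: 0.5 < 0.6667 < 1.2 < 1.6667 < 4.5
Writing each back as its fraction gives the sorted order.
Final answer: 1/2, 2/3, 6/5, 5/3, 9/2


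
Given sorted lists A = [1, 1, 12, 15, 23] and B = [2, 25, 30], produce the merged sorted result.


List A: [1, 1, 12, 15, 23]
List B: [2, 25, 30]
Repeatedly compare the front elements and take the smaller:
  1 vs 2 -> take 1
  1 vs 2 -> take 1
  12 vs 2 -> take 2
  12 vs 25 -> take 12
  15 vs 25 -> take 15
  23 vs 25 -> take 23
  A is exhausted; append the rest of B: [25, 30]
Final answer: [1, 1, 2, 12, 15, 23, 25, 30]


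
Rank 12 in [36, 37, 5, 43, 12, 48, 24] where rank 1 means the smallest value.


Sort ascending: [5, 12, 24, 36, 37, 43, 48]
Find 12 in the sorted list.
12 is at position 2 (1-indexed).
Final answer: 2


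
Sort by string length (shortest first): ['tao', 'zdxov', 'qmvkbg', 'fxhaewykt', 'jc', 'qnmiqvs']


Compute lengths:
  'tao' has length 3
  'zdxov' has length 5
  'qmvkbg' has length 6
  'fxhaewykt' has length 9
  'jc' has length 2
  'qnmiqvs' has length 7
Lengths in increasing order: 2 < 3 < 5 < 6 < 7 < 9
Listing the words in that order gives the answer.
Final answer: ['jc', 'tao', 'zdxov', 'qmvkbg', 'qnmiqvs', 'fxhaewykt']


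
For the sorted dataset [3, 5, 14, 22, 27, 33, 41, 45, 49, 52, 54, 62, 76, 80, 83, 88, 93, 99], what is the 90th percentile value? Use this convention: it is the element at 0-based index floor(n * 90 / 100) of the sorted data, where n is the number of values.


The dataset has n = 18 elements.
Index = floor(18 * 90 / 100) = floor(1620 / 100) = floor(16.2) = 16
Counting from index 0 in the sorted data, the element at index 16 is 93.
Final answer: 93


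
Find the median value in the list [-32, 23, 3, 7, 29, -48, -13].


First, sort the list: [-48, -32, -13, 3, 7, 23, 29]
The list has 7 elements (odd count).
The middle index is 3 (0-based), and the element there is 3.
Final answer: 3


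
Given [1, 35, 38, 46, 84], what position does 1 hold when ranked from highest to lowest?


Sort descending: [84, 46, 38, 35, 1]
Find 1 in the sorted list.
1 is at position 5.
Final answer: 5


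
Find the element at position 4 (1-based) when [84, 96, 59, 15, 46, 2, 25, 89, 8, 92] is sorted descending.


Sort descending: [96, 92, 89, 84, 59, 46, 25, 15, 8, 2]
The 4th element (1-indexed) is at index 3.
Value = 84
Final answer: 84


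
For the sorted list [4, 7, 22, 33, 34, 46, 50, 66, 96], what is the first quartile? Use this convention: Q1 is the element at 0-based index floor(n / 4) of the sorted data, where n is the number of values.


The list has n = 9 elements.
Q1 index = floor(9 / 4) = floor(2.25) = 2
Counting from index 0 in the sorted data, the element at index 2 is 22.
Final answer: 22


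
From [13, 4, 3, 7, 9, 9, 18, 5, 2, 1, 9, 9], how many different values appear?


List all unique values:
Distinct values: [1, 2, 3, 4, 5, 7, 9, 13, 18]
Count = 9
Final answer: 9


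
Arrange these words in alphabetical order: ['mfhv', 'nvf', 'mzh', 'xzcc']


Compare strings character by character (the first differing letter decides):
  'mfhv' < 'mzh' since 'f' < 'z' at position 2
  'mzh' < 'nvf' since 'm' < 'n' at position 1
  'nvf' < 'xzcc' since 'n' < 'x' at position 1
Chaining these comparisons gives the alphabetical order.
Final answer: ['mfhv', 'mzh', 'nvf', 'xzcc']


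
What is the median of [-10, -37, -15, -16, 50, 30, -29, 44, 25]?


First, sort the list: [-37, -29, -16, -15, -10, 25, 30, 44, 50]
The list has 9 elements (odd count).
The middle index is 4 (0-based), and the element there is -10.
Final answer: -10


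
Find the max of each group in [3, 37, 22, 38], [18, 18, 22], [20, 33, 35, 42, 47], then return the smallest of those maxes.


Find max of each group:
  Group 1: [3, 37, 22, 38] -> max = 38
  Group 2: [18, 18, 22] -> max = 22
  Group 3: [20, 33, 35, 42, 47] -> max = 47
Maxes: [38, 22, 47]
Minimum of maxes = 22
Final answer: 22


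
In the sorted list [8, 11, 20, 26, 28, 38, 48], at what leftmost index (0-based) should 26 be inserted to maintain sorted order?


List is sorted: [8, 11, 20, 26, 28, 38, 48]
We need the leftmost position where 26 can be inserted, i.e. the first index whose element is >= 26 (or the end of the list if none is).
Binary search with low=0, high=7 (0-based indices):
  low=0, high=7, mid=3: a[3]=26 >= 26, so high = 3
  low=0, high=3, mid=1: a[1]=11 < 26, so low = 2
  low=2, high=3, mid=2: a[2]=20 < 26, so low = 3
Now low = high = 3, so the insertion index is 3.
Final answer: 3


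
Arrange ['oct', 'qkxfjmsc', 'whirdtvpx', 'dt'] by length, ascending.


Compute lengths:
  'oct' has length 3
  'qkxfjmsc' has length 8
  'whirdtvpx' has length 9
  'dt' has length 2
Lengths in increasing order: 2 < 3 < 8 < 9
Listing the words in that order gives the answer.
Final answer: ['dt', 'oct', 'qkxfjmsc', 'whirdtvpx']


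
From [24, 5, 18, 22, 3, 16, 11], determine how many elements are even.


Check each element:
  24 is even
  5 is odd
  18 is even
  22 is even
  3 is odd
  16 is even
  11 is odd
Evens: [24, 18, 22, 16]
Count of evens = 4
Final answer: 4


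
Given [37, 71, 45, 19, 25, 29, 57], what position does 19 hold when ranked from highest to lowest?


Sort descending: [71, 57, 45, 37, 29, 25, 19]
Find 19 in the sorted list.
19 is at position 7.
Final answer: 7


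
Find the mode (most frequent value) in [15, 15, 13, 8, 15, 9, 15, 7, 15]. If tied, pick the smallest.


Count the frequency of each value:
  7 appears 1 time(s)
  8 appears 1 time(s)
  9 appears 1 time(s)
  13 appears 1 time(s)
  15 appears 5 time(s)
Maximum frequency is 5.
Only 15 reaches that frequency, so it is the mode.
Final answer: 15


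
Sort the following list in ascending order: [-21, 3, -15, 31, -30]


Original list: [-21, 3, -15, 31, -30]
Repeatedly take the smallest remaining element:
  Remaining [-21, 3, -15, 31, -30] -> smallest is -30
  Remaining [-21, 3, -15, 31] -> smallest is -21
  Remaining [3, -15, 31] -> smallest is -15
  Remaining [3, 31] -> smallest is 3
  Remaining [31] -> smallest is 31
Collecting the picks in order gives the sorted list.
Final answer: [-30, -21, -15, 3, 31]


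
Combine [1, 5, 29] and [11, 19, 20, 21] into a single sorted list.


List A: [1, 5, 29]
List B: [11, 19, 20, 21]
Repeatedly compare the front elements and take the smaller:
  1 vs 11 -> take 1
  5 vs 11 -> take 5
  29 vs 11 -> take 11
  29 vs 19 -> take 19
  29 vs 20 -> take 20
  29 vs 21 -> take 21
  B is exhausted; append the rest of A: [29]
Final answer: [1, 5, 11, 19, 20, 21, 29]


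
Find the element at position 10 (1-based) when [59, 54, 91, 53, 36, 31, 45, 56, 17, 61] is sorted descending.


Sort descending: [91, 61, 59, 56, 54, 53, 45, 36, 31, 17]
The 10th element (1-indexed) is at index 9.
Value = 17
Final answer: 17


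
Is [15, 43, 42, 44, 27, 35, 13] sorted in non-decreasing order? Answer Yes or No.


Check consecutive pairs:
  15 <= 43? True
  43 <= 42? False
  42 <= 44? True
  44 <= 27? False
  27 <= 35? True
  35 <= 13? False
3 consecutive pair(s) are out of order, so the list is not sorted.
Final answer: No


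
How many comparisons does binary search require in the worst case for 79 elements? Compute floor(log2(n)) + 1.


Binary search halves the search space each step.
Maximum comparisons = floor(log2(79)) + 1
log2(79) = 6.3038
floor(log2(79)) = 6, so 6 + 1 = 7
Final answer: 7


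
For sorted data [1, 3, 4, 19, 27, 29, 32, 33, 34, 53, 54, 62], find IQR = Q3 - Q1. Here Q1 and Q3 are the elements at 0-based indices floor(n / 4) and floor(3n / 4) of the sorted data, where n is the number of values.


The data has n = 12 elements.
Q1 index = floor(12 / 4) = floor(3) = 3; Q3 index = floor(3 * 12 / 4) = floor(9) = 9
Q1 = element at index 3 = 19
Q3 = element at index 9 = 53
IQR = 53 - 19 = 34
Final answer: 34


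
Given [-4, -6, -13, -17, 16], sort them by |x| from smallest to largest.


Compute absolute values:
  |-4| = 4
  |-6| = 6
  |-13| = 13
  |-17| = 17
  |16| = 16
Absolute values in increasing order: 4 < 6 < 13 < 16 < 17
Listing the original numbers in that order gives the answer.
Final answer: [-4, -6, -13, 16, -17]


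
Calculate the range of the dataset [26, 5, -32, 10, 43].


Maximum value: 43
Minimum value: -32
Range = 43 - (-32) = 75
Final answer: 75


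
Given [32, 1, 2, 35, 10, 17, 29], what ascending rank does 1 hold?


Sort ascending: [1, 2, 10, 17, 29, 32, 35]
Find 1 in the sorted list.
1 is at position 1 (1-indexed).
Final answer: 1


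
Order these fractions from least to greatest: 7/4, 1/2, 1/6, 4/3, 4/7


Convert to decimal for comparison:
  7/4 = 1.75
  1/2 = 0.5
  1/6 = 0.1667
  4/3 = 1.3333
  4/7 = 0.5714
Decimals in increasing order: 0.1667 < 0.5 < 0.5714 < 1.3333 < 1.75
Writing each back as its fraction gives the sorted order.
Final answer: 1/6, 1/2, 4/7, 4/3, 7/4


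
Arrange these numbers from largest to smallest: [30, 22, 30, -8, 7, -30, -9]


Original list: [30, 22, 30, -8, 7, -30, -9]
Repeatedly take the largest remaining element:
  Remaining [30, 22, 30, -8, 7, -30, -9] -> largest is 30
  Remaining [22, 30, -8, 7, -30, -9] -> largest is 30
  Remaining [22, -8, 7, -30, -9] -> largest is 22
  Remaining [-8, 7, -30, -9] -> largest is 7
  Remaining [-8, -30, -9] -> largest is -8
  Remaining [-30, -9] -> largest is -9
  Remaining [-30] -> largest is -30
Collecting the picks in order gives the descending list.
Final answer: [30, 30, 22, 7, -8, -9, -30]


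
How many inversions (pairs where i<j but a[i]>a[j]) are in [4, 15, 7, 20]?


For each element, count the later elements that are smaller than it:
  4 (index 0): smaller elements after it = [] -> 0
  15 (index 1): smaller elements after it = [7] -> 1
  7 (index 2): smaller elements after it = [] -> 0
Total inversions = 0 + 1 + 0 = 1
Final answer: 1


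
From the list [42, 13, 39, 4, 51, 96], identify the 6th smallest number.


Sort ascending: [4, 13, 39, 42, 51, 96]
The 6th element (1-indexed) is at index 5.
Value = 96
Final answer: 96


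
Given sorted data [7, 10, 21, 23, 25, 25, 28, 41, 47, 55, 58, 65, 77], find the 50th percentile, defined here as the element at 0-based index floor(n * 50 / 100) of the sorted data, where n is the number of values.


The dataset has n = 13 elements.
Index = floor(13 * 50 / 100) = floor(650 / 100) = floor(6.5) = 6
Counting from index 0 in the sorted data, the element at index 6 is 28.
Final answer: 28


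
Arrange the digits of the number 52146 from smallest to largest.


The number 52146 has digits: 5, 2, 1, 4, 6
Sorted: 1, 2, 4, 5, 6
Joining the sorted digits gives the result.
Final answer: 12456


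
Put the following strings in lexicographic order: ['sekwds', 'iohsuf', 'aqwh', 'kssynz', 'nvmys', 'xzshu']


Compare strings character by character (the first differing letter decides):
  'aqwh' < 'iohsuf' since 'a' < 'i' at position 1
  'iohsuf' < 'kssynz' since 'i' < 'k' at position 1
  'kssynz' < 'nvmys' since 'k' < 'n' at position 1
  'nvmys' < 'sekwds' since 'n' < 's' at position 1
  'sekwds' < 'xzshu' since 's' < 'x' at position 1
Chaining these comparisons gives the alphabetical order.
Final answer: ['aqwh', 'iohsuf', 'kssynz', 'nvmys', 'sekwds', 'xzshu']


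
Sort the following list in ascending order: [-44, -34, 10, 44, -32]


Original list: [-44, -34, 10, 44, -32]
Repeatedly take the smallest remaining element:
  Remaining [-44, -34, 10, 44, -32] -> smallest is -44
  Remaining [-34, 10, 44, -32] -> smallest is -34
  Remaining [10, 44, -32] -> smallest is -32
  Remaining [10, 44] -> smallest is 10
  Remaining [44] -> smallest is 44
Collecting the picks in order gives the sorted list.
Final answer: [-44, -34, -32, 10, 44]


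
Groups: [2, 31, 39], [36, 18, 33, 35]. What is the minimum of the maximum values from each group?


Find max of each group:
  Group 1: [2, 31, 39] -> max = 39
  Group 2: [36, 18, 33, 35] -> max = 36
Maxes: [39, 36]
Minimum of maxes = 36
Final answer: 36


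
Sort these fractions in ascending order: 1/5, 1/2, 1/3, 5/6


Convert to decimal for comparison:
  1/5 = 0.2
  1/2 = 0.5
  1/3 = 0.3333
  5/6 = 0.8333
Decimals in increasing order: 0.2 < 0.3333 < 0.5 < 0.8333
Writing each back as its fraction gives the sorted order.
Final answer: 1/5, 1/3, 1/2, 5/6


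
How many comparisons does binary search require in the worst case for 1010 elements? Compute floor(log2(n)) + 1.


Binary search halves the search space each step.
Maximum comparisons = floor(log2(1010)) + 1
log2(1010) = 9.9801
floor(log2(1010)) = 9, so 9 + 1 = 10
Final answer: 10


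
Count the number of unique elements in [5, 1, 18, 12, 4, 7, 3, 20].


List all unique values:
Distinct values: [1, 3, 4, 5, 7, 12, 18, 20]
Count = 8
Final answer: 8


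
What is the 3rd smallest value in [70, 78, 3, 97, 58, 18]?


Sort ascending: [3, 18, 58, 70, 78, 97]
The 3rd element (1-indexed) is at index 2.
Value = 58
Final answer: 58


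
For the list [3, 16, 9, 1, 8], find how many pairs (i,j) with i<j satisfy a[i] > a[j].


For each element, count the later elements that are smaller than it:
  3 (index 0): smaller elements after it = [1] -> 1
  16 (index 1): smaller elements after it = [9, 1, 8] -> 3
  9 (index 2): smaller elements after it = [1, 8] -> 2
  1 (index 3): smaller elements after it = [] -> 0
Total inversions = 1 + 3 + 2 + 0 = 6
Final answer: 6


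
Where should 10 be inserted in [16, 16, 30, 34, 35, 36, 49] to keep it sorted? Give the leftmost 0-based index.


List is sorted: [16, 16, 30, 34, 35, 36, 49]
We need the leftmost position where 10 can be inserted, i.e. the first index whose element is >= 10 (or the end of the list if none is).
Binary search with low=0, high=7 (0-based indices):
  low=0, high=7, mid=3: a[3]=34 >= 10, so high = 3
  low=0, high=3, mid=1: a[1]=16 >= 10, so high = 1
  low=0, high=1, mid=0: a[0]=16 >= 10, so high = 0
Now low = high = 0, so the insertion index is 0.
Final answer: 0


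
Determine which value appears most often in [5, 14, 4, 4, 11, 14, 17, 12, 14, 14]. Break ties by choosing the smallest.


Count the frequency of each value:
  4 appears 2 time(s)
  5 appears 1 time(s)
  11 appears 1 time(s)
  12 appears 1 time(s)
  14 appears 4 time(s)
  17 appears 1 time(s)
Maximum frequency is 4.
Only 14 reaches that frequency, so it is the mode.
Final answer: 14


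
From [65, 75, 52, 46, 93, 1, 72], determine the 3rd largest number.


Sort descending: [93, 75, 72, 65, 52, 46, 1]
The 3rd element (1-indexed) is at index 2.
Value = 72
Final answer: 72


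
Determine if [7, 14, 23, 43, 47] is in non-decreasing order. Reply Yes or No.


Check consecutive pairs:
  7 <= 14? True
  14 <= 23? True
  23 <= 43? True
  43 <= 47? True
Every consecutive pair is in order, so the list is non-decreasing.
Final answer: Yes


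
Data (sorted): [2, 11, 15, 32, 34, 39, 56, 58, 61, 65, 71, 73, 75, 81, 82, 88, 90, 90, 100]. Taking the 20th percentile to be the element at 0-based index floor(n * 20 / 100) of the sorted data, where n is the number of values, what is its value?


The dataset has n = 19 elements.
Index = floor(19 * 20 / 100) = floor(380 / 100) = floor(3.8) = 3
Counting from index 0 in the sorted data, the element at index 3 is 32.
Final answer: 32


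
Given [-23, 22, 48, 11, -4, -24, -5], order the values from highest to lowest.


Original list: [-23, 22, 48, 11, -4, -24, -5]
Repeatedly take the largest remaining element:
  Remaining [-23, 22, 48, 11, -4, -24, -5] -> largest is 48
  Remaining [-23, 22, 11, -4, -24, -5] -> largest is 22
  Remaining [-23, 11, -4, -24, -5] -> largest is 11
  Remaining [-23, -4, -24, -5] -> largest is -4
  Remaining [-23, -24, -5] -> largest is -5
  Remaining [-23, -24] -> largest is -23
  Remaining [-24] -> largest is -24
Collecting the picks in order gives the descending list.
Final answer: [48, 22, 11, -4, -5, -23, -24]


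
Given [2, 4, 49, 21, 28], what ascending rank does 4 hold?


Sort ascending: [2, 4, 21, 28, 49]
Find 4 in the sorted list.
4 is at position 2 (1-indexed).
Final answer: 2


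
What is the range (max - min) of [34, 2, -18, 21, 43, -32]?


Maximum value: 43
Minimum value: -32
Range = 43 - (-32) = 75
Final answer: 75


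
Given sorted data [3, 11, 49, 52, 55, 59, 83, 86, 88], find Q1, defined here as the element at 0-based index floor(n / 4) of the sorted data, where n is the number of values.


The list has n = 9 elements.
Q1 index = floor(9 / 4) = floor(2.25) = 2
Counting from index 0 in the sorted data, the element at index 2 is 49.
Final answer: 49


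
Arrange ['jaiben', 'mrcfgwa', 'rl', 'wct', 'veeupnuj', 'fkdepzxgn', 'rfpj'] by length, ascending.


Compute lengths:
  'jaiben' has length 6
  'mrcfgwa' has length 7
  'rl' has length 2
  'wct' has length 3
  'veeupnuj' has length 8
  'fkdepzxgn' has length 9
  'rfpj' has length 4
Lengths in increasing order: 2 < 3 < 4 < 6 < 7 < 8 < 9
Listing the words in that order gives the answer.
Final answer: ['rl', 'wct', 'rfpj', 'jaiben', 'mrcfgwa', 'veeupnuj', 'fkdepzxgn']


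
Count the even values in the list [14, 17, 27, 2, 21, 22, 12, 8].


Check each element:
  14 is even
  17 is odd
  27 is odd
  2 is even
  21 is odd
  22 is even
  12 is even
  8 is even
Evens: [14, 2, 22, 12, 8]
Count of evens = 5
Final answer: 5


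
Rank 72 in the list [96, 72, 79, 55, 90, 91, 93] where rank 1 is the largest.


Sort descending: [96, 93, 91, 90, 79, 72, 55]
Find 72 in the sorted list.
72 is at position 6.
Final answer: 6


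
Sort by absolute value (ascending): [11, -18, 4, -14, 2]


Compute absolute values:
  |11| = 11
  |-18| = 18
  |4| = 4
  |-14| = 14
  |2| = 2
Absolute values in increasing order: 2 < 4 < 11 < 14 < 18
Listing the original numbers in that order gives the answer.
Final answer: [2, 4, 11, -14, -18]


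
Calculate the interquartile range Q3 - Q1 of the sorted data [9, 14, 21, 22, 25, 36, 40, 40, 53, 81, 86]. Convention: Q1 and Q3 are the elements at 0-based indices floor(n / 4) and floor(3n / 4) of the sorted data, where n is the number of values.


The data has n = 11 elements.
Q1 index = floor(11 / 4) = floor(2.75) = 2; Q3 index = floor(3 * 11 / 4) = floor(8.25) = 8
Q1 = element at index 2 = 21
Q3 = element at index 8 = 53
IQR = 53 - 21 = 32
Final answer: 32


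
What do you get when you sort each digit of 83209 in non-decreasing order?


The number 83209 has digits: 8, 3, 2, 0, 9
Sorted: 0, 2, 3, 8, 9
Joining the sorted digits gives the result.
Final answer: 02389


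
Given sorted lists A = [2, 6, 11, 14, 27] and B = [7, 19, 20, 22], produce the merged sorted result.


List A: [2, 6, 11, 14, 27]
List B: [7, 19, 20, 22]
Repeatedly compare the front elements and take the smaller:
  2 vs 7 -> take 2
  6 vs 7 -> take 6
  11 vs 7 -> take 7
  11 vs 19 -> take 11
  14 vs 19 -> take 14
  27 vs 19 -> take 19
  27 vs 20 -> take 20
  27 vs 22 -> take 22
  B is exhausted; append the rest of A: [27]
Final answer: [2, 6, 7, 11, 14, 19, 20, 22, 27]


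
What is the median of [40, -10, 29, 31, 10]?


First, sort the list: [-10, 10, 29, 31, 40]
The list has 5 elements (odd count).
The middle index is 2 (0-based), and the element there is 29.
Final answer: 29


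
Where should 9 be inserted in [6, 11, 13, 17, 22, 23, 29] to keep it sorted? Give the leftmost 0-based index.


List is sorted: [6, 11, 13, 17, 22, 23, 29]
We need the leftmost position where 9 can be inserted, i.e. the first index whose element is >= 9 (or the end of the list if none is).
Binary search with low=0, high=7 (0-based indices):
  low=0, high=7, mid=3: a[3]=17 >= 9, so high = 3
  low=0, high=3, mid=1: a[1]=11 >= 9, so high = 1
  low=0, high=1, mid=0: a[0]=6 < 9, so low = 1
Now low = high = 1, so the insertion index is 1.
Final answer: 1


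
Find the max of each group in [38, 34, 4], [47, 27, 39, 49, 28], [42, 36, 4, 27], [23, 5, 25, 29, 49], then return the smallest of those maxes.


Find max of each group:
  Group 1: [38, 34, 4] -> max = 38
  Group 2: [47, 27, 39, 49, 28] -> max = 49
  Group 3: [42, 36, 4, 27] -> max = 42
  Group 4: [23, 5, 25, 29, 49] -> max = 49
Maxes: [38, 49, 42, 49]
Minimum of maxes = 38
Final answer: 38


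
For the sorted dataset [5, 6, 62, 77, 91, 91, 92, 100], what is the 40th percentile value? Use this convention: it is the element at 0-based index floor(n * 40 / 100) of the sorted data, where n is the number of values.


The dataset has n = 8 elements.
Index = floor(8 * 40 / 100) = floor(320 / 100) = floor(3.2) = 3
Counting from index 0 in the sorted data, the element at index 3 is 77.
Final answer: 77


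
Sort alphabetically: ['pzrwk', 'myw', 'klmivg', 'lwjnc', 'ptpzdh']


Compare strings character by character (the first differing letter decides):
  'klmivg' < 'lwjnc' since 'k' < 'l' at position 1
  'lwjnc' < 'myw' since 'l' < 'm' at position 1
  'myw' < 'ptpzdh' since 'm' < 'p' at position 1
  'ptpzdh' < 'pzrwk' since 't' < 'z' at position 2
Chaining these comparisons gives the alphabetical order.
Final answer: ['klmivg', 'lwjnc', 'myw', 'ptpzdh', 'pzrwk']


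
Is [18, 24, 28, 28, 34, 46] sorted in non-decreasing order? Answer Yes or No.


Check consecutive pairs:
  18 <= 24? True
  24 <= 28? True
  28 <= 28? True
  28 <= 34? True
  34 <= 46? True
Every consecutive pair is in order, so the list is non-decreasing.
Final answer: Yes


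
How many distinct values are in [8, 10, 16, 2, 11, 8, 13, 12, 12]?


List all unique values:
Distinct values: [2, 8, 10, 11, 12, 13, 16]
Count = 7
Final answer: 7


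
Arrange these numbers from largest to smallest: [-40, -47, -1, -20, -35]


Original list: [-40, -47, -1, -20, -35]
Repeatedly take the largest remaining element:
  Remaining [-40, -47, -1, -20, -35] -> largest is -1
  Remaining [-40, -47, -20, -35] -> largest is -20
  Remaining [-40, -47, -35] -> largest is -35
  Remaining [-40, -47] -> largest is -40
  Remaining [-47] -> largest is -47
Collecting the picks in order gives the descending list.
Final answer: [-1, -20, -35, -40, -47]


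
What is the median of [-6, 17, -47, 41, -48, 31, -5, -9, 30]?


First, sort the list: [-48, -47, -9, -6, -5, 17, 30, 31, 41]
The list has 9 elements (odd count).
The middle index is 4 (0-based), and the element there is -5.
Final answer: -5


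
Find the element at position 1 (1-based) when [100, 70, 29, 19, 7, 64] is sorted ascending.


Sort ascending: [7, 19, 29, 64, 70, 100]
The 1st element (1-indexed) is at index 0.
Value = 7
Final answer: 7


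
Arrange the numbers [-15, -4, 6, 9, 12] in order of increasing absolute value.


Compute absolute values:
  |-15| = 15
  |-4| = 4
  |6| = 6
  |9| = 9
  |12| = 12
Absolute values in increasing order: 4 < 6 < 9 < 12 < 15
Listing the original numbers in that order gives the answer.
Final answer: [-4, 6, 9, 12, -15]


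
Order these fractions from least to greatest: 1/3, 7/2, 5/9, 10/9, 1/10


Convert to decimal for comparison:
  1/3 = 0.3333
  7/2 = 3.5
  5/9 = 0.5556
  10/9 = 1.1111
  1/10 = 0.1
Decimals in increasing order: 0.1 < 0.3333 < 0.5556 < 1.1111 < 3.5
Writing each back as its fraction gives the sorted order.
Final answer: 1/10, 1/3, 5/9, 10/9, 7/2


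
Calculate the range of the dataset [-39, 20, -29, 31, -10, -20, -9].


Maximum value: 31
Minimum value: -39
Range = 31 - (-39) = 70
Final answer: 70


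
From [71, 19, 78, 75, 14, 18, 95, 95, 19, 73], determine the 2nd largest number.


Sort descending: [95, 95, 78, 75, 73, 71, 19, 19, 18, 14]
The 2nd element (1-indexed) is at index 1.
Value = 95
Final answer: 95


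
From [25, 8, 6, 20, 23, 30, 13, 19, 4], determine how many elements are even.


Check each element:
  25 is odd
  8 is even
  6 is even
  20 is even
  23 is odd
  30 is even
  13 is odd
  19 is odd
  4 is even
Evens: [8, 6, 20, 30, 4]
Count of evens = 5
Final answer: 5


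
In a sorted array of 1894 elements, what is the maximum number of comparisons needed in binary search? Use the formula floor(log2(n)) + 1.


Binary search halves the search space each step.
Maximum comparisons = floor(log2(1894)) + 1
log2(1894) = 10.8872
floor(log2(1894)) = 10, so 10 + 1 = 11
Final answer: 11


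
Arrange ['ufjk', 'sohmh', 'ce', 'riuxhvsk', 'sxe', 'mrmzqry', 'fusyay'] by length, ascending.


Compute lengths:
  'ufjk' has length 4
  'sohmh' has length 5
  'ce' has length 2
  'riuxhvsk' has length 8
  'sxe' has length 3
  'mrmzqry' has length 7
  'fusyay' has length 6
Lengths in increasing order: 2 < 3 < 4 < 5 < 6 < 7 < 8
Listing the words in that order gives the answer.
Final answer: ['ce', 'sxe', 'ufjk', 'sohmh', 'fusyay', 'mrmzqry', 'riuxhvsk']


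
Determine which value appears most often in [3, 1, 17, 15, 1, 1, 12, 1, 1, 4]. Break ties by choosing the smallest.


Count the frequency of each value:
  1 appears 5 time(s)
  3 appears 1 time(s)
  4 appears 1 time(s)
  12 appears 1 time(s)
  15 appears 1 time(s)
  17 appears 1 time(s)
Maximum frequency is 5.
Only 1 reaches that frequency, so it is the mode.
Final answer: 1


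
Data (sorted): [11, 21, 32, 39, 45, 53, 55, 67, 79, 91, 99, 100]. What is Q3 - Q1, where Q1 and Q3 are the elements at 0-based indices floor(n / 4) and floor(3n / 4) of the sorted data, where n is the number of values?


The data has n = 12 elements.
Q1 index = floor(12 / 4) = floor(3) = 3; Q3 index = floor(3 * 12 / 4) = floor(9) = 9
Q1 = element at index 3 = 39
Q3 = element at index 9 = 91
IQR = 91 - 39 = 52
Final answer: 52


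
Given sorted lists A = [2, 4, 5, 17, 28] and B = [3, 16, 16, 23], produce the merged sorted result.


List A: [2, 4, 5, 17, 28]
List B: [3, 16, 16, 23]
Repeatedly compare the front elements and take the smaller:
  2 vs 3 -> take 2
  4 vs 3 -> take 3
  4 vs 16 -> take 4
  5 vs 16 -> take 5
  17 vs 16 -> take 16
  17 vs 16 -> take 16
  17 vs 23 -> take 17
  28 vs 23 -> take 23
  B is exhausted; append the rest of A: [28]
Final answer: [2, 3, 4, 5, 16, 16, 17, 23, 28]


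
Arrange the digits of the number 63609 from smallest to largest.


The number 63609 has digits: 6, 3, 6, 0, 9
Sorted: 0, 3, 6, 6, 9
Joining the sorted digits gives the result.
Final answer: 03669


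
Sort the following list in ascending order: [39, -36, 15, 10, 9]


Original list: [39, -36, 15, 10, 9]
Repeatedly take the smallest remaining element:
  Remaining [39, -36, 15, 10, 9] -> smallest is -36
  Remaining [39, 15, 10, 9] -> smallest is 9
  Remaining [39, 15, 10] -> smallest is 10
  Remaining [39, 15] -> smallest is 15
  Remaining [39] -> smallest is 39
Collecting the picks in order gives the sorted list.
Final answer: [-36, 9, 10, 15, 39]


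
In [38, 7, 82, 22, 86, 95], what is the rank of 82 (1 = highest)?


Sort descending: [95, 86, 82, 38, 22, 7]
Find 82 in the sorted list.
82 is at position 3.
Final answer: 3


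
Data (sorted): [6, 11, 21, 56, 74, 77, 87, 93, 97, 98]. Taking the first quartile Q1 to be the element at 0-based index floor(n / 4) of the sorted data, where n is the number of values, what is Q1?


The list has n = 10 elements.
Q1 index = floor(10 / 4) = floor(2.5) = 2
Counting from index 0 in the sorted data, the element at index 2 is 21.
Final answer: 21


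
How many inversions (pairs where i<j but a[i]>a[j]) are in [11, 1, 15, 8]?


For each element, count the later elements that are smaller than it:
  11 (index 0): smaller elements after it = [1, 8] -> 2
  1 (index 1): smaller elements after it = [] -> 0
  15 (index 2): smaller elements after it = [8] -> 1
Total inversions = 2 + 0 + 1 = 3
Final answer: 3


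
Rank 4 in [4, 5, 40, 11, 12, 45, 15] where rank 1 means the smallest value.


Sort ascending: [4, 5, 11, 12, 15, 40, 45]
Find 4 in the sorted list.
4 is at position 1 (1-indexed).
Final answer: 1


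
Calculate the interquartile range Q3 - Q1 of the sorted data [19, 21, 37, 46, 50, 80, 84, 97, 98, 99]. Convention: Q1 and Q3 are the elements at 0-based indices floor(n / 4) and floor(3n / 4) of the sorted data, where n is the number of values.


The data has n = 10 elements.
Q1 index = floor(10 / 4) = floor(2.5) = 2; Q3 index = floor(3 * 10 / 4) = floor(7.5) = 7
Q1 = element at index 2 = 37
Q3 = element at index 7 = 97
IQR = 97 - 37 = 60
Final answer: 60


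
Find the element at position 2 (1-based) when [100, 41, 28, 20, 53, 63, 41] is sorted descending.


Sort descending: [100, 63, 53, 41, 41, 28, 20]
The 2nd element (1-indexed) is at index 1.
Value = 63
Final answer: 63


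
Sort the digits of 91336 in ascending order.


The number 91336 has digits: 9, 1, 3, 3, 6
Sorted: 1, 3, 3, 6, 9
Joining the sorted digits gives the result.
Final answer: 13369


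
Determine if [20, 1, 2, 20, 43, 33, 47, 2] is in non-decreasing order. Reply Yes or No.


Check consecutive pairs:
  20 <= 1? False
  1 <= 2? True
  2 <= 20? True
  20 <= 43? True
  43 <= 33? False
  33 <= 47? True
  47 <= 2? False
3 consecutive pair(s) are out of order, so the list is not sorted.
Final answer: No


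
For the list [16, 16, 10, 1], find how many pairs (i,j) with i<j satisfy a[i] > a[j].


For each element, count the later elements that are smaller than it:
  16 (index 0): smaller elements after it = [10, 1] -> 2
  16 (index 1): smaller elements after it = [10, 1] -> 2
  10 (index 2): smaller elements after it = [1] -> 1
Total inversions = 2 + 2 + 1 = 5
Final answer: 5


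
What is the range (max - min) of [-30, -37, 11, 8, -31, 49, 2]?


Maximum value: 49
Minimum value: -37
Range = 49 - (-37) = 86
Final answer: 86


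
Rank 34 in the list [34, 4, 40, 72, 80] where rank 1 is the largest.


Sort descending: [80, 72, 40, 34, 4]
Find 34 in the sorted list.
34 is at position 4.
Final answer: 4


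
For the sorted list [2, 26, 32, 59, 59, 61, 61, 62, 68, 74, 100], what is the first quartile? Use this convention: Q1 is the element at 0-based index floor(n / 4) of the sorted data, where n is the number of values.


The list has n = 11 elements.
Q1 index = floor(11 / 4) = floor(2.75) = 2
Counting from index 0 in the sorted data, the element at index 2 is 32.
Final answer: 32


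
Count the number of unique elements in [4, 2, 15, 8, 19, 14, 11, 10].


List all unique values:
Distinct values: [2, 4, 8, 10, 11, 14, 15, 19]
Count = 8
Final answer: 8


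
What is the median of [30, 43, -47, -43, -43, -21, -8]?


First, sort the list: [-47, -43, -43, -21, -8, 30, 43]
The list has 7 elements (odd count).
The middle index is 3 (0-based), and the element there is -21.
Final answer: -21


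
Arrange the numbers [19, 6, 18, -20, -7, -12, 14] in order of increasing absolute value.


Compute absolute values:
  |19| = 19
  |6| = 6
  |18| = 18
  |-20| = 20
  |-7| = 7
  |-12| = 12
  |14| = 14
Absolute values in increasing order: 6 < 7 < 12 < 14 < 18 < 19 < 20
Listing the original numbers in that order gives the answer.
Final answer: [6, -7, -12, 14, 18, 19, -20]


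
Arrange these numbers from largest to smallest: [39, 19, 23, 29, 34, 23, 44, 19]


Original list: [39, 19, 23, 29, 34, 23, 44, 19]
Repeatedly take the largest remaining element:
  Remaining [39, 19, 23, 29, 34, 23, 44, 19] -> largest is 44
  Remaining [39, 19, 23, 29, 34, 23, 19] -> largest is 39
  Remaining [19, 23, 29, 34, 23, 19] -> largest is 34
  Remaining [19, 23, 29, 23, 19] -> largest is 29
  Remaining [19, 23, 23, 19] -> largest is 23
  Remaining [19, 23, 19] -> largest is 23
  Remaining [19, 19] -> largest is 19
  Remaining [19] -> largest is 19
Collecting the picks in order gives the descending list.
Final answer: [44, 39, 34, 29, 23, 23, 19, 19]


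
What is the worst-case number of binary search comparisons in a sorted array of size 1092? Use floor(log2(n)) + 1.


Binary search halves the search space each step.
Maximum comparisons = floor(log2(1092)) + 1
log2(1092) = 10.0928
floor(log2(1092)) = 10, so 10 + 1 = 11
Final answer: 11


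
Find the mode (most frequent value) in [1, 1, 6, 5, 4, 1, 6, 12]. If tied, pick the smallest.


Count the frequency of each value:
  1 appears 3 time(s)
  4 appears 1 time(s)
  5 appears 1 time(s)
  6 appears 2 time(s)
  12 appears 1 time(s)
Maximum frequency is 3.
Only 1 reaches that frequency, so it is the mode.
Final answer: 1
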